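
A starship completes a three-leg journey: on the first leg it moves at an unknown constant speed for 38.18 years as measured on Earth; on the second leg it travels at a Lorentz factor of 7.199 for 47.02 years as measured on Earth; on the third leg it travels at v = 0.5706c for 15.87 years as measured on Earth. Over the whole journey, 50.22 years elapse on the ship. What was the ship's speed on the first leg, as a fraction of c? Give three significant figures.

Leg 1: speed unknown; τ_1 = 38.18/γ_1.
Leg 2: γ = 7.199; τ_2 = 47.02/7.199 = 6.531 years.
Leg 3: γ = 1/√(1 − 0.5706²) = 1/√0.6744 = 1.218; τ_3 = 15.87/1.218 = 13.03 years.
Total proper time: τ_1 + 6.531 + 13.03 = 50.22, so τ_1 = 50.22 − 19.56 = 30.66 years.
γ_1 = 38.18/30.66 = 1.245; β = √(1 − 1/γ²) = √0.3553.

β = 0.596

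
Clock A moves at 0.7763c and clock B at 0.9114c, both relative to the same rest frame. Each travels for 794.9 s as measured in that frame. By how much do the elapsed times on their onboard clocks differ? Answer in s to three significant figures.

A: γ = 1/√(1 − 0.7763²) = 1/√0.3974 = 1.586; τ_A = 794.9/1.586 = 501.1 s.
B: γ = 1/√(1 − 0.9114²) = 1/√0.1694 = 2.430; τ_B = 794.9/2.430 = 327.1 s.

|τ_A − τ_B| = 174 s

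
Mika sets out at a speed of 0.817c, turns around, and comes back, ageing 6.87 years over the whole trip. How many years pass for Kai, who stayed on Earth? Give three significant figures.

Δt = 11.9 years

γ = 1/√(1 − 0.817²) = 1/√0.3325 = 1.734
Earth-frame duration is the dilated interval: Δt = γτ = 1.734 × 6.87 years.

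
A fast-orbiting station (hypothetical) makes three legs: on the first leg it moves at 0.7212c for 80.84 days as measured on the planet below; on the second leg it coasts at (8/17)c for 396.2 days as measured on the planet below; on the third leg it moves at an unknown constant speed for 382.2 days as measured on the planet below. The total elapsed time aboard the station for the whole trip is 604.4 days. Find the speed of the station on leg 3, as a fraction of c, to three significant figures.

β = 0.854

Leg 1: γ = 1/√(1 − 0.7212²) = 1/√0.4799 = 1.444; τ_1 = 80.84/1.444 = 56.00 days.
Leg 2: γ = 1/√(1 − (8/17)²) = 17/15 ≈ 1.133; τ_2 = 396.2/1.133 = 349.6 days.
Leg 3: speed unknown; τ_3 = 382.2/γ_3.
Total proper time: 56.00 + 349.6 + τ_3 = 604.4, so τ_3 = 604.4 − 405.6 = 198.8 days.
γ_3 = 382.2/198.8 = 1.922; β = √(1 − 1/γ²) = √0.7294.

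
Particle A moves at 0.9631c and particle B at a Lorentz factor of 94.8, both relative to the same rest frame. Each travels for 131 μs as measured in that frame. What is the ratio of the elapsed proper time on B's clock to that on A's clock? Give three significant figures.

τ_B/τ_A = 0.0392

A: γ = 1/√(1 − 0.9631²) = 1/√0.07244 = 3.715. B: γ = 94.8.
τ_A/τ_B = γ_B/γ_A = 94.80/3.715 = 25.51, so τ_B/τ_A = 0.03919.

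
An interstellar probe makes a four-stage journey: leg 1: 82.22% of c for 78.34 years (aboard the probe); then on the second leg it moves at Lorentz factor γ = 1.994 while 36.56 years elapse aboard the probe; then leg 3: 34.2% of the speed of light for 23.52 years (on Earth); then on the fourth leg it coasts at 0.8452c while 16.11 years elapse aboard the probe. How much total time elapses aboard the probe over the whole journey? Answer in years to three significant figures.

Leg 1: 78.34 years is already measured aboard the probe.
Leg 2: 36.56 years is already measured aboard the probe.
Leg 3: β = 0.342; γ = 1/√(1 − 0.342²) = 1/√0.8830 = 1.064; τ_3 = 23.52/1.064 = 22.10 years.
Leg 4: 16.11 years is already measured aboard the probe.
Total: 78.34 + 36.56 + 22.10 + 16.11 years.

τ = 153 years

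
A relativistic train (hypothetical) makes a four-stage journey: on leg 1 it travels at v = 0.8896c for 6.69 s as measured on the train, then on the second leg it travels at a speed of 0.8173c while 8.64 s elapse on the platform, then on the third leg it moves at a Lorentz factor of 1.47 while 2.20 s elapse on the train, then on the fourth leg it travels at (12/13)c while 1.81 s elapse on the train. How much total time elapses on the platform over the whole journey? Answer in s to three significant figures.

Δt = 31.2 s

Leg 1: γ = 1/√(1 − 0.8896²) = 1/√0.2086 = 2.189; Δt_1 = 2.189 × 6.69 = 14.65 s.
Leg 2: 8.64 s is already measured on the platform.
Leg 3: γ = 1.47; Δt_3 = 1.470 × 2.20 = 3.234 s.
Leg 4: γ = 1/√(1 − (12/13)²) = 13/5 = 2.600; Δt_4 = 2.600 × 1.81 = 4.706 s.
Total: 14.65 + 8.640 + 3.234 + 4.706 s.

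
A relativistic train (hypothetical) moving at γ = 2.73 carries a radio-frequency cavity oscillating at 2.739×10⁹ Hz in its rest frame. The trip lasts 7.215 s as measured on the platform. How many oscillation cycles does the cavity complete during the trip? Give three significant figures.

γ = 2.73
The oscillator's own cycle count is N = f × τ where τ is the proper time on the train. τ = Δt/γ = 7.215/2.730 = 2.643 s = 2.643×10⁰ s.
N = 2.739×10⁹ × 2.643×10⁰ = 7.239×10⁹.

N = 7.24×10⁹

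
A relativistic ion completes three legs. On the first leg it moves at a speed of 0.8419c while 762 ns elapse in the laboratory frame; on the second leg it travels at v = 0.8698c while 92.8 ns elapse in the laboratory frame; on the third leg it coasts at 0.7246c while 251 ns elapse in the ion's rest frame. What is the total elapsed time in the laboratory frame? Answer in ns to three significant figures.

Δt = 1220 ns

Leg 1: 762 ns is already measured in the laboratory frame.
Leg 2: 92.8 ns is already measured in the laboratory frame.
Leg 3: γ = 1/√(1 − 0.7246²) = 1/√0.4750 = 1.451; Δt_3 = 1.451 × 251 = 364.2 ns.
Total: 762.0 + 92.80 + 364.2 ns.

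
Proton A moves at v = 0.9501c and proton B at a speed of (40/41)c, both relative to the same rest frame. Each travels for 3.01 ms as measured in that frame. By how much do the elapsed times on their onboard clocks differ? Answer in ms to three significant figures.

|τ_A − τ_B| = 0.278 ms

A: γ = 1/√(1 − 0.9501²) = 1/√0.09731 = 3.206; τ_A = 3.01/3.206 = 0.9390 ms.
B: γ = 1/√(1 − (40/41)²) = 41/9 ≈ 4.556; τ_B = 3.01/4.556 = 0.6607 ms.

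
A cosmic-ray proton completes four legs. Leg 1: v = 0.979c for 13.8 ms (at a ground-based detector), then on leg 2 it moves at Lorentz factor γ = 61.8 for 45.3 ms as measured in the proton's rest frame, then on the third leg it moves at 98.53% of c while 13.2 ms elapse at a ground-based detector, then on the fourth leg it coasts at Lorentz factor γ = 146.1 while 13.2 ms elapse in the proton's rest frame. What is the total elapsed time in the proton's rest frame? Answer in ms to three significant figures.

Leg 1: γ = 1/√(1 − 0.979²) = 1/√0.04156 = 4.905; τ_1 = 13.8/4.905 = 2.813 ms.
Leg 2: 45.3 ms is already measured in the proton's rest frame.
Leg 3: β = 0.9853; γ = 1/√(1 − 0.9853²) = 1/√0.02918 = 5.854; τ_3 = 13.2/5.854 = 2.255 ms.
Leg 4: 13.2 ms is already measured in the proton's rest frame.
Total: 2.813 + 45.30 + 2.255 + 13.20 ms.

τ = 63.6 ms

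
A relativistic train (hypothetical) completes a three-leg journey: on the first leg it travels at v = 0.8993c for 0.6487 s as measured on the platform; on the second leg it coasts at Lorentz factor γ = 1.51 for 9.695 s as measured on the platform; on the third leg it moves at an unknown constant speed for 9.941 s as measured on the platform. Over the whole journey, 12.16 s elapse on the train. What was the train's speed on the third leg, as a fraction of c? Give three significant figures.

β = 0.836

Leg 1: γ = 1/√(1 − 0.8993²) = 1/√0.1913 = 2.287; τ_1 = 0.6487/2.287 = 0.2837 s.
Leg 2: γ = 1.51; τ_2 = 9.695/1.510 = 6.421 s.
Leg 3: speed unknown; τ_3 = 9.941/γ_3.
Total proper time: 0.2837 + 6.421 + τ_3 = 12.16, so τ_3 = 12.16 − 6.704 = 5.456 s.
γ_3 = 9.941/5.456 = 1.822; β = √(1 − 1/γ²) = √0.6988.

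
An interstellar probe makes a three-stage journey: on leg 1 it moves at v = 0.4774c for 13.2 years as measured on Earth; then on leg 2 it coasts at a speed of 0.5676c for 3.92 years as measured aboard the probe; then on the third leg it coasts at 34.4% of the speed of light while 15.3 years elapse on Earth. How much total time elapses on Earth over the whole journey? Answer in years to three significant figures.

Leg 1: 13.2 years is already measured on Earth.
Leg 2: γ = 1/√(1 − 0.5676²) = 1/√0.6778 = 1.215; Δt_2 = 1.215 × 3.92 = 4.761 years.
Leg 3: 15.3 years is already measured on Earth.
Total: 13.20 + 4.761 + 15.30 years.

Δt = 33.3 years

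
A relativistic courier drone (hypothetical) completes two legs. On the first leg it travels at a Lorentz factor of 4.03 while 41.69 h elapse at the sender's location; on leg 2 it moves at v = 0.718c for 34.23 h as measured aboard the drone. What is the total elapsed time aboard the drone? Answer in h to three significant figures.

Leg 1: γ = 4.03; τ_1 = 41.69/4.030 = 10.34 h.
Leg 2: 34.23 h is already measured aboard the drone.
Total: 10.34 + 34.23 h.

τ = 44.6 h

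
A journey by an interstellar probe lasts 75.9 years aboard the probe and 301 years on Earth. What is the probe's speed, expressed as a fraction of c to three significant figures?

v = 0.968c

The proper time is measured aboard the probe (both events occur at the probe's location); Δt is measured on Earth. γ = Δt/τ = 301/75.9 = 3.966.
β = √(1 − 1/γ²) = √(1 − 0.06358) = √0.9364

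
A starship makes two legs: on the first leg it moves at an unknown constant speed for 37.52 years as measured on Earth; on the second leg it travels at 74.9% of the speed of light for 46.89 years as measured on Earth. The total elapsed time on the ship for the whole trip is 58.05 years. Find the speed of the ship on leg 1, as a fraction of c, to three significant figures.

β = 0.695

Leg 1: speed unknown; τ_1 = 37.52/γ_1.
Leg 2: β = 0.749; γ = 1/√(1 − 0.749²) = 1/√0.4390 = 1.509; τ_2 = 46.89/1.509 = 31.07 years.
Total proper time: τ_1 + 31.07 = 58.05, so τ_1 = 58.05 − 31.07 = 26.98 years.
γ_1 = 37.52/26.98 = 1.391; β = √(1 − 1/γ²) = √0.4828.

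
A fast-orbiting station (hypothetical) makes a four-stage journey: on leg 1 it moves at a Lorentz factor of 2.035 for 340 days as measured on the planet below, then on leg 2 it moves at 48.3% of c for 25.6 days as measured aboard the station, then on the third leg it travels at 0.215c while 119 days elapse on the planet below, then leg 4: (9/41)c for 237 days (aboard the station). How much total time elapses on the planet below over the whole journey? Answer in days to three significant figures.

Leg 1: 340 days is already measured on the planet below.
Leg 2: β = 0.483; γ = 1/√(1 − 0.483²) = 1/√0.7667 = 1.142; Δt_2 = 1.142 × 25.6 = 29.24 days.
Leg 3: 119 days is already measured on the planet below.
Leg 4: γ = 1/√(1 − (9/41)²) = 41/40 = 1.025; Δt_4 = 1.025 × 237 = 242.9 days.
Total: 340.0 + 29.24 + 119.0 + 242.9 days.

Δt = 731 days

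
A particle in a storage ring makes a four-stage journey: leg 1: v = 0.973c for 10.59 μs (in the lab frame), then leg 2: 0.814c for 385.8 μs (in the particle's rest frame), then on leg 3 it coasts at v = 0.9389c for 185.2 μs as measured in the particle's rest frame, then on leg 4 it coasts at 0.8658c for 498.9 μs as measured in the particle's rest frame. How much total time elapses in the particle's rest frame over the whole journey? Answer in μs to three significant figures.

τ = 1070 μs

Leg 1: γ = 1/√(1 − 0.973²) = 1/√0.05327 = 4.333; τ_1 = 10.59/4.333 = 2.444 μs.
Leg 2: 385.8 μs is already measured in the particle's rest frame.
Leg 3: 185.2 μs is already measured in the particle's rest frame.
Leg 4: 498.9 μs is already measured in the particle's rest frame.
Total: 2.444 + 385.8 + 185.2 + 498.9 μs.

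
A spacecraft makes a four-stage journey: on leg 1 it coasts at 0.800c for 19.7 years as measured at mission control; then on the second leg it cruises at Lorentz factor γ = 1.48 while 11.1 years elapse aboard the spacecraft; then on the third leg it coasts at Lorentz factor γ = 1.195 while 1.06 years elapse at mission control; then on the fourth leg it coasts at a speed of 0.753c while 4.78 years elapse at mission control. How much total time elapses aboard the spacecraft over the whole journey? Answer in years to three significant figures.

τ = 27.0 years

Leg 1: γ = 1/√(1 − 0.800²) = 5/3 ≈ 1.667; τ_1 = 19.7/1.667 = 11.82 years.
Leg 2: 11.1 years is already measured aboard the spacecraft.
Leg 3: γ = 1.195; τ_3 = 1.06/1.195 = 0.8870 years.
Leg 4: γ = 1/√(1 − 0.753²) = 1/√0.4330 = 1.520; τ_4 = 4.78/1.520 = 3.145 years.
Total: 11.82 + 11.10 + 0.8870 + 3.145 years.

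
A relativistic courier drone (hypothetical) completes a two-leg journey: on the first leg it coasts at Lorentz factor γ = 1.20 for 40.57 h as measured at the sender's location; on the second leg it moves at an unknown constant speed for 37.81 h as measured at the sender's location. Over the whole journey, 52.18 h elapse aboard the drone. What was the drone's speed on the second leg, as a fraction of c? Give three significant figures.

β = 0.874

Leg 1: γ = 1.20; τ_1 = 40.57/1.200 = 33.81 h.
Leg 2: speed unknown; τ_2 = 37.81/γ_2.
Total proper time: 33.81 + τ_2 = 52.18, so τ_2 = 52.18 − 33.81 = 18.37 h.
γ_2 = 37.81/18.37 = 2.058; β = √(1 − 1/γ²) = √0.7639.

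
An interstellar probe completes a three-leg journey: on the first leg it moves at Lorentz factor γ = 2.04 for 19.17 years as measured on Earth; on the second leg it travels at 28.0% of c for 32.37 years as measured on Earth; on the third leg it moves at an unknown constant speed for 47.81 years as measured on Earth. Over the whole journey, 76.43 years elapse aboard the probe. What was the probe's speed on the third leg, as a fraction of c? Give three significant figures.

β = 0.659

Leg 1: γ = 2.04; τ_1 = 19.17/2.040 = 9.397 years.
Leg 2: β = 0.280; γ = 1/√(1 − 0.280²) = 1/√0.9216 = 1.042; τ_2 = 32.37/1.042 = 31.08 years.
Leg 3: speed unknown; τ_3 = 47.81/γ_3.
Total proper time: 9.397 + 31.08 + τ_3 = 76.43, so τ_3 = 76.43 − 40.47 = 35.96 years.
γ_3 = 47.81/35.96 = 1.330; β = √(1 − 1/γ²) = √0.4344.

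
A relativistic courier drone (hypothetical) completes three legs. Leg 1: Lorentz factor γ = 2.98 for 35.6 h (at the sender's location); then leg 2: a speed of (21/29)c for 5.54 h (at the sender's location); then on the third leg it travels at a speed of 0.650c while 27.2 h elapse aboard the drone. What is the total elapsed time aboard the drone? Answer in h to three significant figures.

Leg 1: γ = 2.98; τ_1 = 35.6/2.980 = 11.95 h.
Leg 2: γ = 1/√(1 − (21/29)²) = 29/20 = 1.450; τ_2 = 5.54/1.450 = 3.821 h.
Leg 3: 27.2 h is already measured aboard the drone.
Total: 11.95 + 3.821 + 27.20 h.

τ = 43.0 h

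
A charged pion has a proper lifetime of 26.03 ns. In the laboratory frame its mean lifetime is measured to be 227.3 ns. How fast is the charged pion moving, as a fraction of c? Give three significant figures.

γ = Δt/τ₀ = 227.3/26.03 = 8.732
β = √(1 − 1/γ²) = √(1 − 0.01311) = √0.9869

β = 0.993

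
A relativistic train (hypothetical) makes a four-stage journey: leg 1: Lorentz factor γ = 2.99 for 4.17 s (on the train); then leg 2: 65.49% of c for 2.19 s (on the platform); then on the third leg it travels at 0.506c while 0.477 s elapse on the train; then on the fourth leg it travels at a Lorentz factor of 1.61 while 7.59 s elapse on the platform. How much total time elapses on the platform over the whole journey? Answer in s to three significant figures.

Δt = 22.8 s

Leg 1: γ = 2.99; Δt_1 = 2.990 × 4.17 = 12.47 s.
Leg 2: 2.19 s is already measured on the platform.
Leg 3: γ = 1/√(1 − 0.506²) = 1/√0.7440 = 1.159; Δt_3 = 1.159 × 0.477 = 0.5530 s.
Leg 4: 7.59 s is already measured on the platform.
Total: 12.47 + 2.190 + 0.5530 + 7.590 s.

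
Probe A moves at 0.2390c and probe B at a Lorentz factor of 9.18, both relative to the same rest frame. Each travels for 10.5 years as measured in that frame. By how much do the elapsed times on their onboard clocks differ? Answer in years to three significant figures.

|τ_A − τ_B| = 9.05 years

A: γ = 1/√(1 − 0.2390²) = 1/√0.9429 = 1.030; τ_A = 10.5/1.030 = 10.20 years.
B: γ = 9.18; τ_B = 10.5/9.180 = 1.144 years.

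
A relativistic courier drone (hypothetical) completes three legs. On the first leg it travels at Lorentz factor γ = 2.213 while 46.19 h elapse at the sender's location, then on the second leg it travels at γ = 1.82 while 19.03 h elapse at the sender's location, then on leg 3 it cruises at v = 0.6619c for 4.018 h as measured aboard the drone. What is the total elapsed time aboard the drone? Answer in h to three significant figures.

Leg 1: γ = 2.213; τ_1 = 46.19/2.213 = 20.87 h.
Leg 2: γ = 1.82; τ_2 = 19.03/1.820 = 10.46 h.
Leg 3: 4.018 h is already measured aboard the drone.
Total: 20.87 + 10.46 + 4.018 h.

τ = 35.3 h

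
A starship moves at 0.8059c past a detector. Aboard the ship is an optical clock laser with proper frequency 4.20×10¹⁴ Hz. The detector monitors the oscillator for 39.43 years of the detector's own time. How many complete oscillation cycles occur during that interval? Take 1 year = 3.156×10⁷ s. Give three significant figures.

N = 3.09×10²³

γ = 1/√(1 − 0.8059²) = 1/√0.3505 = 1.689
During 39.43 years of lab time, the oscillator's proper time advances by τ = Δt/γ = 39.43/1.689 = 23.34 years = 7.368×10⁸ s.
N = f × τ = 4.20×10¹⁴ × 7.368×10⁸ = 3.094×10²³.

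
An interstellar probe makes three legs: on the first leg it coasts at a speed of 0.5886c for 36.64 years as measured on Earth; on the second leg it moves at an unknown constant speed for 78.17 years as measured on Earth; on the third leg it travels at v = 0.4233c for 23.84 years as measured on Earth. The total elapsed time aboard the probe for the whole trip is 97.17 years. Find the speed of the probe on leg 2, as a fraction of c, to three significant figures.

Leg 1: γ = 1/√(1 − 0.5886²) = 1/√0.6536 = 1.237; τ_1 = 36.64/1.237 = 29.62 years.
Leg 2: speed unknown; τ_2 = 78.17/γ_2.
Leg 3: γ = 1/√(1 − 0.4233²) = 1/√0.8208 = 1.104; τ_3 = 23.84/1.104 = 21.60 years.
Total proper time: 29.62 + τ_2 + 21.60 = 97.17, so τ_2 = 97.17 − 51.22 = 45.95 years.
γ_2 = 78.17/45.95 = 1.701; β = √(1 − 1/γ²) = √0.6545.

β = 0.809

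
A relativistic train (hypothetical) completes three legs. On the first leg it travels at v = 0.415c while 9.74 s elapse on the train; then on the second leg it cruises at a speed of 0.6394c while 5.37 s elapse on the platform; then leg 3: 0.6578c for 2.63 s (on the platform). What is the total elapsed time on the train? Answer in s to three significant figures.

Leg 1: 9.74 s is already measured on the train.
Leg 2: γ = 1/√(1 − 0.6394²) = 1/√0.5912 = 1.301; τ_2 = 5.37/1.301 = 4.129 s.
Leg 3: γ = 1/√(1 − 0.6578²) = 1/√0.5673 = 1.328; τ_3 = 2.63/1.328 = 1.981 s.
Total: 9.740 + 4.129 + 1.981 s.

τ = 15.8 s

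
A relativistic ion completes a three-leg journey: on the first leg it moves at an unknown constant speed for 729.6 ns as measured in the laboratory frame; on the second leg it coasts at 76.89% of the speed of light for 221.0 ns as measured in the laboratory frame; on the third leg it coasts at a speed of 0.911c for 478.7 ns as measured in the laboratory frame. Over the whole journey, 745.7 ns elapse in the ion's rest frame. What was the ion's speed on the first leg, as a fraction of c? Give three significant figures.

Leg 1: speed unknown; τ_1 = 729.6/γ_1.
Leg 2: β = 0.7689; γ = 1/√(1 − 0.7689²) = 1/√0.4088 = 1.564; τ_2 = 221.0/1.564 = 141.3 ns.
Leg 3: γ = 1/√(1 − 0.911²) = 1/√0.1701 = 2.425; τ_3 = 478.7/2.425 = 197.4 ns.
Total proper time: τ_1 + 141.3 + 197.4 = 745.7, so τ_1 = 745.7 − 338.7 = 407.0 ns.
γ_1 = 729.6/407.0 = 1.793; β = √(1 − 1/γ²) = √0.6888.

β = 0.830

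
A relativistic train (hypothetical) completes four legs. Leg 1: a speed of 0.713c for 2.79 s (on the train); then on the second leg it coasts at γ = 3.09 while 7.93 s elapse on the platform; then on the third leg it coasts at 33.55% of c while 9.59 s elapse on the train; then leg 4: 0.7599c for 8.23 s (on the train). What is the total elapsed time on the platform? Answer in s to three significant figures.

Δt = 34.7 s

Leg 1: γ = 1/√(1 − 0.713²) = 1/√0.4916 = 1.426; Δt_1 = 1.426 × 2.79 = 3.979 s.
Leg 2: 7.93 s is already measured on the platform.
Leg 3: β = 0.3355; γ = 1/√(1 − 0.3355²) = 1/√0.8874 = 1.062; Δt_3 = 1.062 × 9.59 = 10.18 s.
Leg 4: γ = 1/√(1 − 0.7599²) = 1/√0.4226 = 1.538; Δt_4 = 1.538 × 8.23 = 12.66 s.
Total: 3.979 + 7.930 + 10.18 + 12.66 s.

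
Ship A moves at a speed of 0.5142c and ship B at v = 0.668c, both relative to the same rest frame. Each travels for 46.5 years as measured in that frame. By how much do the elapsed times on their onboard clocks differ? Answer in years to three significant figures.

|τ_A − τ_B| = 5.28 years

A: γ = 1/√(1 − 0.5142²) = 1/√0.7356 = 1.166; τ_A = 46.5/1.166 = 39.88 years.
B: γ = 1/√(1 − 0.668²) = 1/√0.5538 = 1.344; τ_B = 46.5/1.344 = 34.60 years.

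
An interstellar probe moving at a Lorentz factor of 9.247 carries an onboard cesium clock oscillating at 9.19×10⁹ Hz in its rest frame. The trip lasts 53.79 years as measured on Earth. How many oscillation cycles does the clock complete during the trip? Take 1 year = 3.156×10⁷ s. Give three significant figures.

N = 1.69×10¹⁸

γ = 9.247
The oscillator's own cycle count is N = f × τ where τ is the proper time aboard the probe. τ = Δt/γ = 53.79/9.247 = 5.817 years = 1.836×10⁸ s.
N = 9.19×10⁹ × 1.836×10⁸ = 1.687×10¹⁸.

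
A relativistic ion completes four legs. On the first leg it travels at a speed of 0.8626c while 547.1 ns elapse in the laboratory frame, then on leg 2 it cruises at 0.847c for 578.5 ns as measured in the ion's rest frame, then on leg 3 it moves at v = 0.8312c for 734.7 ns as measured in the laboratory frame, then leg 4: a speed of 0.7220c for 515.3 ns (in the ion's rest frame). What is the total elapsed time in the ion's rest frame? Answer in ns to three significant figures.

Leg 1: γ = 1/√(1 − 0.8626²) = 1/√0.2559 = 1.977; τ_1 = 547.1/1.977 = 276.8 ns.
Leg 2: 578.5 ns is already measured in the ion's rest frame.
Leg 3: γ = 1/√(1 − 0.8312²) = 1/√0.3091 = 1.799; τ_3 = 734.7/1.799 = 408.5 ns.
Leg 4: 515.3 ns is already measured in the ion's rest frame.
Total: 276.8 + 578.5 + 408.5 + 515.3 ns.

τ = 1780 ns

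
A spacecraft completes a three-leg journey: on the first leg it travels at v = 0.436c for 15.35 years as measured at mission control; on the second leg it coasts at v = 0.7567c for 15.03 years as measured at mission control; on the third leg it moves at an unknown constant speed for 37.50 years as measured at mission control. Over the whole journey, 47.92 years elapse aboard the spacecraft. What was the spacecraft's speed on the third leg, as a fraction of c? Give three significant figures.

Leg 1: γ = 1/√(1 − 0.436²) = 1/√0.8099 = 1.111; τ_1 = 15.35/1.111 = 13.81 years.
Leg 2: γ = 1/√(1 − 0.7567²) = 1/√0.4274 = 1.530; τ_2 = 15.03/1.530 = 9.826 years.
Leg 3: speed unknown; τ_3 = 37.50/γ_3.
Total proper time: 13.81 + 9.826 + τ_3 = 47.92, so τ_3 = 47.92 − 23.64 = 24.28 years.
γ_3 = 37.50/24.28 = 1.544; β = √(1 − 1/γ²) = √0.5808.

β = 0.762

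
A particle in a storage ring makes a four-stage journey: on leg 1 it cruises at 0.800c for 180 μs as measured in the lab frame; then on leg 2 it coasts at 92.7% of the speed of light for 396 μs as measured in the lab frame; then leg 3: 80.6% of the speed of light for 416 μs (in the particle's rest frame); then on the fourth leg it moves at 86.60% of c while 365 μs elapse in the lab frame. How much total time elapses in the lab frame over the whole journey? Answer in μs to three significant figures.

Leg 1: 180 μs is already measured in the lab frame.
Leg 2: 396 μs is already measured in the lab frame.
Leg 3: β = 0.806; γ = 1/√(1 − 0.806²) = 1/√0.3504 = 1.689; Δt_3 = 1.689 × 416 = 702.8 μs.
Leg 4: 365 μs is already measured in the lab frame.
Total: 180.0 + 396.0 + 702.8 + 365.0 μs.

Δt = 1640 μs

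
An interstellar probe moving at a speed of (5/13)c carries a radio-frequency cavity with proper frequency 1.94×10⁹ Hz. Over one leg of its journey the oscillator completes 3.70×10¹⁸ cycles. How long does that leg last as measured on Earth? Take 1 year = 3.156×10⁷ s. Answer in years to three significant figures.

Δt = 65.5 years

γ = 1/√(1 − (5/13)²) = 13/12 ≈ 1.083
Proper time for N cycles: τ = N/f = 3.70×10¹⁸/(1.94×10⁹) = 1.907×10⁹ s = 60.43 years.
Lab-frame duration Δt = γτ = 1.083 × 60.43 = 65.47 years.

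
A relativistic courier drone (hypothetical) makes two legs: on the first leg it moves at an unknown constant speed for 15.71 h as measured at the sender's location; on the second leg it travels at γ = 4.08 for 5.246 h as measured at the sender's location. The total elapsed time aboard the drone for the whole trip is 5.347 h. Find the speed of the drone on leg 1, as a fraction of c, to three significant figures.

Leg 1: speed unknown; τ_1 = 15.71/γ_1.
Leg 2: γ = 4.08; τ_2 = 5.246/4.080 = 1.286 h.
Total proper time: τ_1 + 1.286 = 5.347, so τ_1 = 5.347 − 1.286 = 4.061 h.
γ_1 = 15.71/4.061 = 3.868; β = √(1 − 1/γ²) = √0.9332.

β = 0.966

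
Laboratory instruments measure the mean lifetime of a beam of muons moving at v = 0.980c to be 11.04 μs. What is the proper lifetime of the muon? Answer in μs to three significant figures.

γ = 1/√(1 − 0.980²) = 1/√0.03960 = 5.025
The lab-frame lifetime is the dilated interval; the proper lifetime is τ₀ = Δt/γ = 11.04/5.025 μs.

τ₀ = 2.20 μs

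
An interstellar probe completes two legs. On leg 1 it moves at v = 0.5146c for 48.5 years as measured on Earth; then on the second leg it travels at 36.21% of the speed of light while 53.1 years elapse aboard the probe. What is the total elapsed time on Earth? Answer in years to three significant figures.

Leg 1: 48.5 years is already measured on Earth.
Leg 2: β = 0.3621; γ = 1/√(1 − 0.3621²) = 1/√0.8689 = 1.073; Δt_2 = 1.073 × 53.1 = 56.97 years.
Total: 48.50 + 56.97 years.

Δt = 105 years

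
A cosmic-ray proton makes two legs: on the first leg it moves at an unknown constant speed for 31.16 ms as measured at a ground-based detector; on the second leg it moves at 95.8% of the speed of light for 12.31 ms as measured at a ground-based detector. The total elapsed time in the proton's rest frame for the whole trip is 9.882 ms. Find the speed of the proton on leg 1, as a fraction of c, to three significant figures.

Leg 1: speed unknown; τ_1 = 31.16/γ_1.
Leg 2: β = 0.958; γ = 1/√(1 − 0.958²) = 1/√0.08224 = 3.487; τ_2 = 12.31/3.487 = 3.530 ms.
Total proper time: τ_1 + 3.530 = 9.882, so τ_1 = 9.882 − 3.530 = 6.352 ms.
γ_1 = 31.16/6.352 = 4.906; β = √(1 − 1/γ²) = √0.9584.

β = 0.979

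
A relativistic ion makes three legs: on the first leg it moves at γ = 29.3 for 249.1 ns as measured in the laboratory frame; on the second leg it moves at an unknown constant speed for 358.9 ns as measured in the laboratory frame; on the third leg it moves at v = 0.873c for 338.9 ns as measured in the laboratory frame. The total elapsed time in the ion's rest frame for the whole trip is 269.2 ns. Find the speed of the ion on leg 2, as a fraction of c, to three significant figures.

Leg 1: γ = 29.3; τ_1 = 249.1/29.30 = 8.502 ns.
Leg 2: speed unknown; τ_2 = 358.9/γ_2.
Leg 3: γ = 1/√(1 − 0.873²) = 1/√0.2379 = 2.050; τ_3 = 338.9/2.050 = 165.3 ns.
Total proper time: 8.502 + τ_2 + 165.3 = 269.2, so τ_2 = 269.2 − 173.8 = 95.41 ns.
γ_2 = 358.9/95.41 = 3.762; β = √(1 − 1/γ²) = √0.9293.

β = 0.964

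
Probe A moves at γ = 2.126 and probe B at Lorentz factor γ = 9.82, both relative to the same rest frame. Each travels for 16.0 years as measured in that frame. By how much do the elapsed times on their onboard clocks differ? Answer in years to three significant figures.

A: γ = 2.126; τ_A = 16.0/2.126 = 7.526 years.
B: γ = 9.82; τ_B = 16.0/9.820 = 1.629 years.

|τ_A − τ_B| = 5.90 years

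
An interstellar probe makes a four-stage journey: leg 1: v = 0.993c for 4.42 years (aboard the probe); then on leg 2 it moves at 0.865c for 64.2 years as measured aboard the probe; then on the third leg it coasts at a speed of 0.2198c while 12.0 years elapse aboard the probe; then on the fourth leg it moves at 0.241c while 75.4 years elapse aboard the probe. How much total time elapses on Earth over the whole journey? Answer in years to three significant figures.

Δt = 255 years

Leg 1: γ = 1/√(1 − 0.993²) = 1/√0.01395 = 8.466; Δt_1 = 8.466 × 4.42 = 37.42 years.
Leg 2: γ = 1/√(1 − 0.865²) = 1/√0.2518 = 1.993; Δt_2 = 1.993 × 64.2 = 127.9 years.
Leg 3: γ = 1/√(1 − 0.2198²) = 1/√0.9517 = 1.025; Δt_3 = 1.025 × 12.0 = 12.30 years.
Leg 4: γ = 1/√(1 − 0.241²) = 1/√0.9419 = 1.030; Δt_4 = 1.030 × 75.4 = 77.69 years.
Total: 37.42 + 127.9 + 12.30 + 77.69 years.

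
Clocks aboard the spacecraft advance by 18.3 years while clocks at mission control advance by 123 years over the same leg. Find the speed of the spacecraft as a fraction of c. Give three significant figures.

The proper time is measured aboard the spacecraft (both events occur at the spacecraft's location); Δt is measured at mission control. γ = Δt/τ = 123/18.3 = 6.721.
β = √(1 − 1/γ²) = √(1 − 0.02214) = √0.9779

v = 0.989c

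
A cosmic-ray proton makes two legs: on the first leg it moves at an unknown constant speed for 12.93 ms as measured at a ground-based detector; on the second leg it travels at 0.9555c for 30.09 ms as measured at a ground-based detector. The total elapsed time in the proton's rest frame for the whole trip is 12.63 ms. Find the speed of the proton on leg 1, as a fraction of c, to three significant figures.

β = 0.957

Leg 1: speed unknown; τ_1 = 12.93/γ_1.
Leg 2: γ = 1/√(1 − 0.9555²) = 1/√0.08702 = 3.390; τ_2 = 30.09/3.390 = 8.876 ms.
Total proper time: τ_1 + 8.876 = 12.63, so τ_1 = 12.63 − 8.876 = 3.754 ms.
γ_1 = 12.93/3.754 = 3.445; β = √(1 − 1/γ²) = √0.9157.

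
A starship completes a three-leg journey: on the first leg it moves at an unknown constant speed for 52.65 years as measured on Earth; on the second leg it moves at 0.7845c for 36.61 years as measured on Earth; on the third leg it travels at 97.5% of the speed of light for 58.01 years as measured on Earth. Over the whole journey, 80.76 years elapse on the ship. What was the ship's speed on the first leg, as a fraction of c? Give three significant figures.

β = 0.514

Leg 1: speed unknown; τ_1 = 52.65/γ_1.
Leg 2: γ = 1/√(1 − 0.7845²) = 1/√0.3846 = 1.613; τ_2 = 36.61/1.613 = 22.70 years.
Leg 3: β = 0.975; γ = 1/√(1 − 0.975²) = 1/√0.04938 = 4.500; τ_3 = 58.01/4.500 = 12.89 years.
Total proper time: τ_1 + 22.70 + 12.89 = 80.76, so τ_1 = 80.76 − 35.59 = 45.17 years.
γ_1 = 52.65/45.17 = 1.166; β = √(1 − 1/γ²) = √0.2641.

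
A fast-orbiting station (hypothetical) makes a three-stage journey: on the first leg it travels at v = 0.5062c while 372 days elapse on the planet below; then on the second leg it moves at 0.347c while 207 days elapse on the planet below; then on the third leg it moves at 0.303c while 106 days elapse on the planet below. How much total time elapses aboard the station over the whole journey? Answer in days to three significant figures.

τ = 616 days

Leg 1: γ = 1/√(1 − 0.5062²) = 1/√0.7438 = 1.160; τ_1 = 372/1.160 = 320.8 days.
Leg 2: γ = 1/√(1 − 0.347²) = 1/√0.8796 = 1.066; τ_2 = 207/1.066 = 194.1 days.
Leg 3: γ = 1/√(1 − 0.303²) = 1/√0.9082 = 1.049; τ_3 = 106/1.049 = 101.0 days.
Total: 320.8 + 194.1 + 101.0 days.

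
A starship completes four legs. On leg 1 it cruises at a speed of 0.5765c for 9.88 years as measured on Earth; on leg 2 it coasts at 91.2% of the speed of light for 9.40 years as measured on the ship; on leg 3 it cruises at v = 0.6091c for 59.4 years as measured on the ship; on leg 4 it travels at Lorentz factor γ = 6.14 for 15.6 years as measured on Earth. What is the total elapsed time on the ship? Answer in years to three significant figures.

Leg 1: γ = 1/√(1 − 0.5765²) = 1/√0.6676 = 1.224; τ_1 = 9.88/1.224 = 8.073 years.
Leg 2: 9.40 years is already measured on the ship.
Leg 3: 59.4 years is already measured on the ship.
Leg 4: γ = 6.14; τ_4 = 15.6/6.140 = 2.541 years.
Total: 8.073 + 9.400 + 59.40 + 2.541 years.

τ = 79.4 years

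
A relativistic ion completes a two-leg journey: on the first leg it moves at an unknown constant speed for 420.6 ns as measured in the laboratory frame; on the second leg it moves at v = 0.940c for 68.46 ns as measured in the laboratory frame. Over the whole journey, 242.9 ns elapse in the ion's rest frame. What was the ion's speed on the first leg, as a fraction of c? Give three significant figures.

Leg 1: speed unknown; τ_1 = 420.6/γ_1.
Leg 2: γ = 1/√(1 − 0.940²) = 1/√0.1164 = 2.931; τ_2 = 68.46/2.931 = 23.36 ns.
Total proper time: τ_1 + 23.36 = 242.9, so τ_1 = 242.9 − 23.36 = 219.5 ns.
γ_1 = 420.6/219.5 = 1.916; β = √(1 − 1/γ²) = √0.7275.

β = 0.853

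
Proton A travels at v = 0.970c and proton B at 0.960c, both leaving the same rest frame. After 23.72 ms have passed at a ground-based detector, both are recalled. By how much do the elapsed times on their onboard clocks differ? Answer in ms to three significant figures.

|τ_A − τ_B| = 0.875 ms

A: γ = 1/√(1 − 0.970²) = 1/√0.05910 = 4.113; τ_A = 23.72/4.113 = 5.766 ms.
B: γ = 1/√(1 − 0.960²) = 25/7 ≈ 3.571; τ_B = 23.72/3.571 = 6.642 ms.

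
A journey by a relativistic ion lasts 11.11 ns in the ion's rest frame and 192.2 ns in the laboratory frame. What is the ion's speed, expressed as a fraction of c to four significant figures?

v = 0.9983c

The proper time is measured in the ion's rest frame (both events occur at the ion's location); Δt is measured in the laboratory frame. γ = Δt/τ = 192.2/11.11 = 17.30.
β = √(1 − 1/γ²) = √(1 − 0.003341) = √0.9967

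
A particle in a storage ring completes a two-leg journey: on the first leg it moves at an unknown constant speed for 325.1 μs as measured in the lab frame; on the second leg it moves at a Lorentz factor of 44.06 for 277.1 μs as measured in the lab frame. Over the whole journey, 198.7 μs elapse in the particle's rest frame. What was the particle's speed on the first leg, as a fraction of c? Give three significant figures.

β = 0.806

Leg 1: speed unknown; τ_1 = 325.1/γ_1.
Leg 2: γ = 44.06; τ_2 = 277.1/44.06 = 6.289 μs.
Total proper time: τ_1 + 6.289 = 198.7, so τ_1 = 198.7 − 6.289 = 192.4 μs.
γ_1 = 325.1/192.4 = 1.690; β = √(1 − 1/γ²) = √0.6497.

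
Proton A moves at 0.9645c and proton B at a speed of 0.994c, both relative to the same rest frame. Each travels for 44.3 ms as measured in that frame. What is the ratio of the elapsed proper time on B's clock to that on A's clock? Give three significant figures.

A: γ = 1/√(1 − 0.9645²) = 1/√0.06974 = 3.787. B: γ = 1/√(1 − 0.994²) = 1/√0.01196 = 9.142.
τ_A/τ_B = γ_B/γ_A = 9.142/3.787 = 2.414, so τ_B/τ_A = 0.4142.

τ_B/τ_A = 0.414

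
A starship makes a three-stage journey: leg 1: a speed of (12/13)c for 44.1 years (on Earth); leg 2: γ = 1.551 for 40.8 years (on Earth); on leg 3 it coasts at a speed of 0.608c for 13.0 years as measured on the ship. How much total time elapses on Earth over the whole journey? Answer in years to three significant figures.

Δt = 101 years

Leg 1: 44.1 years is already measured on Earth.
Leg 2: 40.8 years is already measured on Earth.
Leg 3: γ = 1/√(1 − 0.608²) = 1/√0.6303 = 1.260; Δt_3 = 1.260 × 13.0 = 16.37 years.
Total: 44.10 + 40.80 + 16.37 years.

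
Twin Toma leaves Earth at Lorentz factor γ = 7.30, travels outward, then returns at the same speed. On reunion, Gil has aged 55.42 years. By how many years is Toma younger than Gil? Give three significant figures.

Δt − τ = 47.8 years

γ = 7.30
Toma's elapsed proper time: τ = 55.42/7.300 = 7.592 years.
Age gap = Δt − τ = 55.42 − 7.592 years.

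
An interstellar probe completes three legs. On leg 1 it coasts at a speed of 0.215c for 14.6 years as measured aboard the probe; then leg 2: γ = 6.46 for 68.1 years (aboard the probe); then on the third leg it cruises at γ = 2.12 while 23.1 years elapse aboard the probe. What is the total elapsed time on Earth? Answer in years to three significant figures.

Δt = 504 years

Leg 1: γ = 1/√(1 − 0.215²) = 1/√0.9538 = 1.024; Δt_1 = 1.024 × 14.6 = 14.95 years.
Leg 2: γ = 6.46; Δt_2 = 6.460 × 68.1 = 439.9 years.
Leg 3: γ = 2.12; Δt_3 = 2.120 × 23.1 = 48.97 years.
Total: 14.95 + 439.9 + 48.97 years.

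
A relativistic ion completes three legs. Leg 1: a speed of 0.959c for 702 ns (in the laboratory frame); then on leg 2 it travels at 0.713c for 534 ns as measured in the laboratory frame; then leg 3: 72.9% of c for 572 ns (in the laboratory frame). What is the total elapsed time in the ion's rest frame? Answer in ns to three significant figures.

τ = 965 ns

Leg 1: γ = 1/√(1 − 0.959²) = 1/√0.08032 = 3.529; τ_1 = 702/3.529 = 199.0 ns.
Leg 2: γ = 1/√(1 − 0.713²) = 1/√0.4916 = 1.426; τ_2 = 534/1.426 = 374.4 ns.
Leg 3: β = 0.729; γ = 1/√(1 − 0.729²) = 1/√0.4686 = 1.461; τ_3 = 572/1.461 = 391.5 ns.
Total: 199.0 + 374.4 + 391.5 ns.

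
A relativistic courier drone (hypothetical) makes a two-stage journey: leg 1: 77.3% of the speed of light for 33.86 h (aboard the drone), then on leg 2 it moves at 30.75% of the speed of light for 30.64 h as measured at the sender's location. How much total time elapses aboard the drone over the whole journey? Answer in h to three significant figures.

Leg 1: 33.86 h is already measured aboard the drone.
Leg 2: β = 0.3075; γ = 1/√(1 − 0.3075²) = 1/√0.9054 = 1.051; τ_2 = 30.64/1.051 = 29.16 h.
Total: 33.86 + 29.16 h.

τ = 63.0 h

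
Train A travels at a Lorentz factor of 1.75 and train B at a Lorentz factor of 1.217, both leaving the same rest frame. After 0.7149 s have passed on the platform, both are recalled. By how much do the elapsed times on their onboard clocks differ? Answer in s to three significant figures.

A: γ = 1.75; τ_A = 0.7149/1.750 = 0.4085 s.
B: γ = 1.217; τ_B = 0.7149/1.217 = 0.5874 s.

|τ_A − τ_B| = 0.179 s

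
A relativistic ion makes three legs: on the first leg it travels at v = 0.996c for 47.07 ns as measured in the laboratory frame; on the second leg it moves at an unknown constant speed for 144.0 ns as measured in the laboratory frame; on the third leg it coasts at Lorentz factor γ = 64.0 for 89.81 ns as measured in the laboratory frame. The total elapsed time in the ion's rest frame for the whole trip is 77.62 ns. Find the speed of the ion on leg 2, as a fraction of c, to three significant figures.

Leg 1: γ = 1/√(1 − 0.996²) = 1/√0.007984 = 11.19; τ_1 = 47.07/11.19 = 4.206 ns.
Leg 2: speed unknown; τ_2 = 144.0/γ_2.
Leg 3: γ = 64.0; τ_3 = 89.81/64.00 = 1.403 ns.
Total proper time: 4.206 + τ_2 + 1.403 = 77.62, so τ_2 = 77.62 − 5.609 = 72.01 ns.
γ_2 = 144.0/72.01 = 2.000; β = √(1 − 1/γ²) = √0.7499.

β = 0.866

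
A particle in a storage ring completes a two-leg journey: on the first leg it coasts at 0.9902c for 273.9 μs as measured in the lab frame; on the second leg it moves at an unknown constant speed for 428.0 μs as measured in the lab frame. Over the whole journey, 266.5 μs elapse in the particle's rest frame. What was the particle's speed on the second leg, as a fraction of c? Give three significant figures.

β = 0.846

Leg 1: γ = 1/√(1 − 0.9902²) = 1/√0.01950 = 7.160; τ_1 = 273.9/7.160 = 38.25 μs.
Leg 2: speed unknown; τ_2 = 428.0/γ_2.
Total proper time: 38.25 + τ_2 = 266.5, so τ_2 = 266.5 − 38.25 = 228.2 μs.
γ_2 = 428.0/228.2 = 1.875; β = √(1 − 1/γ²) = √0.7156.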